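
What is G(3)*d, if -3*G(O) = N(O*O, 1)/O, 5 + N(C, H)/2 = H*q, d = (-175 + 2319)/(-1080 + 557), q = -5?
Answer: -42880/4707 ≈ -9.1098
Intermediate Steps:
d = -2144/523 (d = 2144/(-523) = 2144*(-1/523) = -2144/523 ≈ -4.0994)
N(C, H) = -10 - 10*H (N(C, H) = -10 + 2*(H*(-5)) = -10 + 2*(-5*H) = -10 - 10*H)
G(O) = 20/(3*O) (G(O) = -(-10 - 10*1)/(3*O) = -(-10 - 10)/(3*O) = -(-20)/(3*O) = 20/(3*O))
G(3)*d = ((20/3)/3)*(-2144/523) = ((20/3)*(⅓))*(-2144/523) = (20/9)*(-2144/523) = -42880/4707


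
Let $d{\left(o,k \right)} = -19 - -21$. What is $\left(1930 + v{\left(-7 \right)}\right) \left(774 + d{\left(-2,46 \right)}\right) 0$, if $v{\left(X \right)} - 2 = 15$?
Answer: $0$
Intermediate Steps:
$d{\left(o,k \right)} = 2$ ($d{\left(o,k \right)} = -19 + 21 = 2$)
$v{\left(X \right)} = 17$ ($v{\left(X \right)} = 2 + 15 = 17$)
$\left(1930 + v{\left(-7 \right)}\right) \left(774 + d{\left(-2,46 \right)}\right) 0 = \left(1930 + 17\right) \left(774 + 2\right) 0 = 1947 \cdot 776 \cdot 0 = 1510872 \cdot 0 = 0$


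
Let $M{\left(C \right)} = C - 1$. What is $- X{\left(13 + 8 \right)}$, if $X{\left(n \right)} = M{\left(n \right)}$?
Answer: $-20$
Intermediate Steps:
$M{\left(C \right)} = -1 + C$
$X{\left(n \right)} = -1 + n$
$- X{\left(13 + 8 \right)} = - (-1 + \left(13 + 8\right)) = - (-1 + 21) = \left(-1\right) 20 = -20$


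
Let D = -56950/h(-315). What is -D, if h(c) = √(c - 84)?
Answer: -56950*I*√399/399 ≈ -2851.1*I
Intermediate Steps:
h(c) = √(-84 + c)
D = 56950*I*√399/399 (D = -56950/√(-84 - 315) = -56950*(-I*√399/399) = -(-56950)*I*√399/399 = 56950*I*√399/399 ≈ 2851.1*I)
-D = -56950*I*√399/399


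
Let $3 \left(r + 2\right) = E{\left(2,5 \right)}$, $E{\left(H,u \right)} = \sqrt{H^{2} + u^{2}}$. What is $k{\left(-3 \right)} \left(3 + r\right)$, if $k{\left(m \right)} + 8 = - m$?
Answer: $-5 - \frac{5 \sqrt{29}}{3} \approx -13.975$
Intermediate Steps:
$k{\left(m \right)} = -8 - m$
$r = -2 + \frac{\sqrt{29}}{3}$ ($r = -2 + \frac{\sqrt{2^{2} + 5^{2}}}{3} = -2 + \frac{\sqrt{4 + 25}}{3} = -2 + \frac{\sqrt{29}}{3} \approx -0.20495$)
$k{\left(-3 \right)} \left(3 + r\right) = \left(-8 - -3\right) \left(3 - \left(2 - \frac{\sqrt{29}}{3}\right)\right) = \left(-8 + 3\right) \left(1 + \frac{\sqrt{29}}{3}\right) = - 5 \left(1 + \frac{\sqrt{29}}{3}\right) = -5 - \frac{5 \sqrt{29}}{3}$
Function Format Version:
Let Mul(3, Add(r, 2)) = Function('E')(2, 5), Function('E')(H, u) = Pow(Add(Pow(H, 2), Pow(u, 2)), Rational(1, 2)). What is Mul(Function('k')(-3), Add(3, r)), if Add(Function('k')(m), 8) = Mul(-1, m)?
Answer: Add(-5, Mul(Rational(-5, 3), Pow(29, Rational(1, 2)))) ≈ -13.975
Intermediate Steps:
Function('k')(m) = Add(-8, Mul(-1, m))
r = Add(-2, Mul(Rational(1, 3), Pow(29, Rational(1, 2)))) (r = Add(-2, Mul(Rational(1, 3), Pow(Add(Pow(2, 2), Pow(5, 2)), Rational(1, 2)))) = Add(-2, Mul(Rational(1, 3), Pow(Add(4, 25), Rational(1, 2)))) = Add(-2, Mul(Rational(1, 3), Pow(29, Rational(1, 2)))) ≈ -0.20495)
Mul(Function('k')(-3), Add(3, r)) = Mul(Add(-8, Mul(-1, -3)), Add(3, Add(-2, Mul(Rational(1, 3), Pow(29, Rational(1, 2)))))) = Mul(Add(-8, 3), Add(1, Mul(Rational(1, 3), Pow(29, Rational(1, 2))))) = Mul(-5, Add(1, Mul(Rational(1, 3), Pow(29, Rational(1, 2))))) = Add(-5, Mul(Rational(-5, 3), Pow(29, Rational(1, 2))))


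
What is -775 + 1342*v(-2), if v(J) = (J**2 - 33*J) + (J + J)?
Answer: 87797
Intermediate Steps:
v(J) = J**2 - 31*J (v(J) = (J**2 - 33*J) + 2*J = J**2 - 31*J)
-775 + 1342*v(-2) = -775 + 1342*(-2*(-31 - 2)) = -775 + 1342*(-2*(-33)) = -775 + 1342*66 = -775 + 88572 = 87797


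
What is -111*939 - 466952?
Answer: -571181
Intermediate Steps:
-111*939 - 466952 = -104229 - 466952 = -571181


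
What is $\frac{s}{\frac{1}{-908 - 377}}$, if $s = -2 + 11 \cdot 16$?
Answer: $-223590$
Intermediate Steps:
$s = 174$ ($s = -2 + 176 = 174$)
$\frac{s}{\frac{1}{-908 - 377}} = \frac{174}{\frac{1}{-908 - 377}} = \frac{174}{\frac{1}{-1285}} = \frac{174}{- \frac{1}{1285}} = 174 \left(-1285\right) = -223590$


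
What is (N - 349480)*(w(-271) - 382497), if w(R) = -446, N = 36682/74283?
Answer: 903758923318454/6753 ≈ 1.3383e+11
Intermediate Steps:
N = 36682/74283 (N = 36682*(1/74283) = 36682/74283 ≈ 0.49381)
(N - 349480)*(w(-271) - 382497) = (36682/74283 - 349480)*(-446 - 382497) = -25960386158/74283*(-382943) = 903758923318454/6753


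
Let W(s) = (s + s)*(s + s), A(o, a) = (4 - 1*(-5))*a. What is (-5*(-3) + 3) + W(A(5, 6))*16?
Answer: 186642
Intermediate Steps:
A(o, a) = 9*a (A(o, a) = (4 + 5)*a = 9*a)
W(s) = 4*s² (W(s) = (2*s)*(2*s) = 4*s²)
(-5*(-3) + 3) + W(A(5, 6))*16 = (-5*(-3) + 3) + (4*(9*6)²)*16 = (15 + 3) + (4*54²)*16 = 18 + (4*2916)*16 = 18 + 11664*16 = 18 + 186624 = 186642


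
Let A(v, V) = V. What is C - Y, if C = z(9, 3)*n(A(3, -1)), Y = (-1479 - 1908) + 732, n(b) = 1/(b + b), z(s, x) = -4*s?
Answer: 2673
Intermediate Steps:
n(b) = 1/(2*b)
Y = -2655 (Y = -3387 + 732 = -2655)
C = 18 (C = (-4*9)*((½)/(-1)) = -18*(-1) = -36*(-½) = 18)
C - Y = 18 - 1*(-2655) = 18 + 2655 = 2673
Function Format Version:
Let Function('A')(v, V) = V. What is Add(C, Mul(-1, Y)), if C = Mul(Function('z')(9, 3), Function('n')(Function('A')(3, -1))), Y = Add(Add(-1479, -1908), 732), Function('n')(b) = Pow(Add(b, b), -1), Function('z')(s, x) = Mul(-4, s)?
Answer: 2673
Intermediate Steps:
Function('n')(b) = Mul(Rational(1, 2), Pow(b, -1)) (Function('n')(b) = Pow(Mul(2, b), -1) = Mul(Rational(1, 2), Pow(b, -1)))
Y = -2655 (Y = Add(-3387, 732) = -2655)
C = 18 (C = Mul(Mul(-4, 9), Mul(Rational(1, 2), Pow(-1, -1))) = Mul(-36, Mul(Rational(1, 2), -1)) = Mul(-36, Rational(-1, 2)) = 18)
Add(C, Mul(-1, Y)) = Add(18, Mul(-1, -2655)) = Add(18, 2655) = 2673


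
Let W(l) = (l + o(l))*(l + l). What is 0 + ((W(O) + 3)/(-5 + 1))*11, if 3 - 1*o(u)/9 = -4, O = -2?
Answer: 2651/4 ≈ 662.75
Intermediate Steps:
o(u) = 63 (o(u) = 27 - 9*(-4) = 27 + 36 = 63)
W(l) = 2*l*(63 + l) (W(l) = (l + 63)*(l + l) = (63 + l)*(2*l) = 2*l*(63 + l))
0 + ((W(O) + 3)/(-5 + 1))*11 = 0 + ((2*(-2)*(63 - 2) + 3)/(-5 + 1))*11 = 0 + ((2*(-2)*61 + 3)/(-4))*11 = 0 + ((-244 + 3)*(-¼))*11 = 0 - 241*(-¼)*11 = 0 + (241/4)*11 = 0 + 2651/4 = 2651/4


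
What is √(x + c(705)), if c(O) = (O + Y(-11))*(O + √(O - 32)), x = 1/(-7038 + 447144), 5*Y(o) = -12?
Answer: √(2398566975706042350 + 3402222660560340*√673)/2200530 ≈ 716.63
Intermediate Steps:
Y(o) = -12/5 (Y(o) = (⅕)*(-12) = -12/5)
x = 1/440106 ≈ 2.2722e-6
c(O) = (-12/5 + O)*(O + √(-32 + O)) (c(O) = (O - 12/5)*(O + √(O - 32)) = (-12/5 + O)*(O + √(-32 + O)))
√(x + c(705)) = √(1/440106 + (705² - 12/5*705 - 12*√(-32 + 705)/5 + 705*√(-32 + 705))) = √(1/440106 + (497025 - 1692 - 12*√673/5 + 705*√673)) = √(1/440106 + (495333 + 3513*√673/5)) = √(217999025299/440106 + 3513*√673/5)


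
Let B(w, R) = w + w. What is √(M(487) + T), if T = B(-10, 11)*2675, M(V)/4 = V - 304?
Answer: 4*I*√3298 ≈ 229.71*I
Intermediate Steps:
B(w, R) = 2*w
M(V) = -1216 + 4*V (M(V) = 4*(V - 304) = 4*(-304 + V) = -1216 + 4*V)
T = -53500 (T = (2*(-10))*2675 = -20*2675 = -53500)
√(M(487) + T) = √((-1216 + 4*487) - 53500) = √((-1216 + 1948) - 53500) = √(732 - 53500) = √(-52768) = 4*I*√3298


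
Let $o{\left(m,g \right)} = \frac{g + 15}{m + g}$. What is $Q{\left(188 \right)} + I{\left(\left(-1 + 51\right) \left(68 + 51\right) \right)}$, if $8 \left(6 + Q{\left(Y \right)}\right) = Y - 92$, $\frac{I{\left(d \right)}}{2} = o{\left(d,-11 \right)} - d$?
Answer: $- \frac{70638458}{5939} \approx -11894.0$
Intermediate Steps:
$o{\left(m,g \right)} = \frac{15 + g}{g + m}$
$I{\left(d \right)} = - 2 d + \frac{8}{-11 + d}$ ($I{\left(d \right)} = 2 \left(\frac{15 - 11}{-11 + d} - d\right) = 2 \left(\frac{1}{-11 + d} 4 - d\right) = 2 \left(\frac{4}{-11 + d} - d\right) = 2 \left(- d + \frac{4}{-11 + d}\right) = - 2 d + \frac{8}{-11 + d}$)
$Q{\left(Y \right)} = - \frac{35}{2} + \frac{Y}{8}$ ($Q{\left(Y \right)} = -6 + \frac{Y - 92}{8} = -6 + \frac{-92 + Y}{8} = -6 + \left(- \frac{23}{2} + \frac{Y}{8}\right) = - \frac{35}{2} + \frac{Y}{8}$)
$Q{\left(188 \right)} + I{\left(\left(-1 + 51\right) \left(68 + 51\right) \right)} = \left(- \frac{35}{2} + \frac{1}{8} \cdot 188\right) + \frac{2 \left(4 - \left(-1 + 51\right) \left(68 + 51\right) \left(-11 + \left(-1 + 51\right) \left(68 + 51\right)\right)\right)}{-11 + \left(-1 + 51\right) \left(68 + 51\right)} = \left(- \frac{35}{2} + \frac{47}{2}\right) + \frac{2 \left(4 - 50 \cdot 119 \left(-11 + 50 \cdot 119\right)\right)}{-11 + 50 \cdot 119} = 6 + \frac{2 \left(4 - 5950 \left(-11 + 5950\right)\right)}{-11 + 5950} = 6 + \frac{2 \left(4 - 5950 \cdot 5939\right)}{5939} = 6 + 2 \cdot \frac{1}{5939} \left(4 - 35337050\right) = 6 + 2 \cdot \frac{1}{5939} \left(-35337046\right) = 6 - \frac{70674092}{5939} = - \frac{70638458}{5939}$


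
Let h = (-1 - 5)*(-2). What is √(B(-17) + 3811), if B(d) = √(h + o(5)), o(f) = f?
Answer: √(3811 + √17) ≈ 61.767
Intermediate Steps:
h = 12 (h = -6*(-2) = 12)
B(d) = √17 (B(d) = √(12 + 5) = √17)
√(B(-17) + 3811) = √(√17 + 3811) = √(3811 + √17)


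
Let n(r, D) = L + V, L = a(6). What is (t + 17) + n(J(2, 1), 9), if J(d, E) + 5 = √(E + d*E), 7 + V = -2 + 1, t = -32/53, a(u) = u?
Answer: 763/53 ≈ 14.396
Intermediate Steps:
t = -32/53 (t = -32*1/53 = -32/53 ≈ -0.60377)
V = -8 (V = -7 + (-2 + 1) = -7 - 1 = -8)
L = 6
J(d, E) = -5 + √(E + E*d) (J(d, E) = -5 + √(E + d*E) = -5 + √(E + E*d))
n(r, D) = -2 (n(r, D) = 6 - 8 = -2)
(t + 17) + n(J(2, 1), 9) = (-32/53 + 17) - 2 = 869/53 - 2 = 763/53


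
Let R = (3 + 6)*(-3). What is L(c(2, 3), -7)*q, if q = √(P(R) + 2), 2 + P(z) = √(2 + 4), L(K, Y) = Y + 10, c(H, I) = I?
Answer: 3*6^(¼) ≈ 4.6953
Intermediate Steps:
R = -27 (R = 9*(-3) = -27)
L(K, Y) = 10 + Y
P(z) = -2 + √6 (P(z) = -2 + √(2 + 4) = -2 + √6)
q = 6^(¼) (q = √((-2 + √6) + 2) = √(√6) = 6^(¼) ≈ 1.5651)
L(c(2, 3), -7)*q = (10 - 7)*6^(¼) = 3*6^(¼)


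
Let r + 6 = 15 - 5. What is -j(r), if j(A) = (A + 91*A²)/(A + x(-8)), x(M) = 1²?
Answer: -292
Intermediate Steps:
x(M) = 1
r = 4 (r = -6 + (15 - 5) = -6 + 10 = 4)
j(A) = (A + 91*A²)/(1 + A) (j(A) = (A + 91*A²)/(A + 1) = (A + 91*A²)/(1 + A))
-j(r) = -4*(1 + 91*4)/(1 + 4) = -4*(1 + 364)/5 = -4*365/5 = -1*292 = -292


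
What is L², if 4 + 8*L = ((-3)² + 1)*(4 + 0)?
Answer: 81/4 ≈ 20.250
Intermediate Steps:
L = 9/2 (L = -½ + (((-3)² + 1)*(4 + 0))/8 = -½ + ((9 + 1)*4)/8 = -½ + (10*4)/8 = -½ + (⅛)*40 = -½ + 5 = 9/2 ≈ 4.5000)
L² = (9/2)² = 81/4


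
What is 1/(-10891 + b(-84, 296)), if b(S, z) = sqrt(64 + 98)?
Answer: -10891/118613719 - 9*sqrt(2)/118613719 ≈ -9.1926e-5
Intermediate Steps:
b(S, z) = 9*sqrt(2) (b(S, z) = sqrt(162) = 9*sqrt(2))
1/(-10891 + b(-84, 296)) = 1/(-10891 + 9*sqrt(2))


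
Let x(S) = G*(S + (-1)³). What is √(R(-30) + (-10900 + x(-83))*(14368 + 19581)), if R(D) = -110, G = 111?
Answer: I*√686584686 ≈ 26203.0*I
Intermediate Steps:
x(S) = -111 + 111*S (x(S) = 111*(S + (-1)³) = 111*(S - 1) = 111*(-1 + S) = -111 + 111*S)
√(R(-30) + (-10900 + x(-83))*(14368 + 19581)) = √(-110 + (-10900 + (-111 + 111*(-83)))*(14368 + 19581)) = √(-110 + (-10900 + (-111 - 9213))*33949) = √(-110 + (-10900 - 9324)*33949) = √(-110 - 20224*33949) = √(-110 - 686584576) = √(-686584686) = I*√686584686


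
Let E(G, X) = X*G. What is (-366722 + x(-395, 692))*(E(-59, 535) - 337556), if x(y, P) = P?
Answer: 135109359630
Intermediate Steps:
E(G, X) = G*X
(-366722 + x(-395, 692))*(E(-59, 535) - 337556) = (-366722 + 692)*(-59*535 - 337556) = -366030*(-31565 - 337556) = -366030*(-369121) = 135109359630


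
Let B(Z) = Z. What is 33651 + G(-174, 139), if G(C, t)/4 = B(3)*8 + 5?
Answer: 33767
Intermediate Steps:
G(C, t) = 116 (G(C, t) = 4*(3*8 + 5) = 4*(24 + 5) = 4*29 = 116)
33651 + G(-174, 139) = 33651 + 116 = 33767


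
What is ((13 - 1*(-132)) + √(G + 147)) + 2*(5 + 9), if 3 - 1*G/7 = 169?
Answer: 173 + I*√1015 ≈ 173.0 + 31.859*I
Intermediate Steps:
G = -1162 (G = 21 - 7*169 = 21 - 1183 = -1162)
((13 - 1*(-132)) + √(G + 147)) + 2*(5 + 9) = ((13 - 1*(-132)) + √(-1162 + 147)) + 2*(5 + 9) = ((13 + 132) + √(-1015)) + 2*14 = (145 + I*√1015) + 28 = 173 + I*√1015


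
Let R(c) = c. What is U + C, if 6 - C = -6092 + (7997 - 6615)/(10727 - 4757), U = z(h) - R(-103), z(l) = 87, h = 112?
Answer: 18768989/2985 ≈ 6287.8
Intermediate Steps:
U = 190 (U = 87 - 1*(-103) = 87 + 103 = 190)
C = 18201839/2985 (C = 6 - (-6092 + (7997 - 6615)/(10727 - 4757)) = 6 - (-6092 + 1382/5970) = 6 - (-6092 + 1382*(1/5970)) = 6 - (-6092 + 691/2985) = 6 - 1*(-18183929/2985) = 6 + 18183929/2985 = 18201839/2985 ≈ 6097.8)
U + C = 190 + 18201839/2985 = 18768989/2985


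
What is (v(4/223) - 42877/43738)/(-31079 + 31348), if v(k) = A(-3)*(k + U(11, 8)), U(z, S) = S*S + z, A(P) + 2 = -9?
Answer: -8058184593/2623711406 ≈ -3.0713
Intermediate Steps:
A(P) = -11 (A(P) = -2 - 9 = -11)
U(z, S) = z + S² (U(z, S) = S² + z = z + S²)
v(k) = -825 - 11*k (v(k) = -11*(k + (11 + 8²)) = -11*(k + (11 + 64)) = -11*(k + 75) = -11*(75 + k) = -825 - 11*k)
(v(4/223) - 42877/43738)/(-31079 + 31348) = ((-825 - 44/223) - 42877/43738)/(-31079 + 31348) = ((-825 - 44/223) - 42877*1/43738)/269 = ((-825 - 11*4/223) - 42877/43738)*(1/269) = ((-825 - 44/223) - 42877/43738)*(1/269) = (-184019/223 - 42877/43738)*(1/269) = -8058184593/9753574*1/269 = -8058184593/2623711406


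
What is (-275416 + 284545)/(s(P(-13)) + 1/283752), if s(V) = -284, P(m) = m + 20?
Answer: -2590372008/80585567 ≈ -32.144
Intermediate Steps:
P(m) = 20 + m
(-275416 + 284545)/(s(P(-13)) + 1/283752) = (-275416 + 284545)/(-284 + 1/283752) = 9129/(-284 + 1/283752) = 9129/(-80585567/283752) = 9129*(-283752/80585567) = -2590372008/80585567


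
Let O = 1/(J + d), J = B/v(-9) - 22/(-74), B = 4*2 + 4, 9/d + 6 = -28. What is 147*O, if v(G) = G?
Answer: -554778/4909 ≈ -113.01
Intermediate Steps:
d = -9/34 (d = 9/(-6 - 28) = 9/(-34) = 9*(-1/34) = -9/34 ≈ -0.26471)
B = 12 (B = 8 + 4 = 12)
J = -115/111 (J = 12/(-9) - 22/(-74) = 12*(-1/9) - 22*(-1/74) = -4/3 + 11/37 = -115/111 ≈ -1.0360)
O = -3774/4909 (O = 1/(-115/111 - 9/34) = 1/(-4909/3774) = -3774/4909 ≈ -0.76879)
147*O = 147*(-3774/4909) = -554778/4909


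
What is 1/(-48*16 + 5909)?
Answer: 1/5141 ≈ 0.00019451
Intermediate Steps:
1/(-48*16 + 5909) = 1/(-768 + 5909) = 1/5141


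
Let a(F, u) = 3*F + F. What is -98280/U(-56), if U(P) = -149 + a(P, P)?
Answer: 98280/373 ≈ 263.49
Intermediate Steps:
a(F, u) = 4*F
U(P) = -149 + 4*P
-98280/U(-56) = -98280/(-149 + 4*(-56)) = -98280/(-149 - 224) = -98280/(-373) = -98280*(-1/373) = 98280/373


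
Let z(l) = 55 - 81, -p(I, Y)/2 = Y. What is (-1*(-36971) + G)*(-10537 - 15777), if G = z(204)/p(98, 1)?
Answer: -973196976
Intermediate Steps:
p(I, Y) = -2*Y
z(l) = -26
G = 13 (G = -26/((-2*1)) = -26/(-2) = -26*(-½) = 13)
(-1*(-36971) + G)*(-10537 - 15777) = (-1*(-36971) + 13)*(-10537 - 15777) = (36971 + 13)*(-26314) = 36984*(-26314) = -973196976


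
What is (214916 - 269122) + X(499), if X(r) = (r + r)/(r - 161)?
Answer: -9160315/169 ≈ -54203.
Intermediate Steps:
X(r) = 2*r/(-161 + r) (X(r) = (2*r)/(-161 + r) = 2*r/(-161 + r))
(214916 - 269122) + X(499) = (214916 - 269122) + 2*499/(-161 + 499) = -54206 + 2*499/338 = -54206 + 2*499*(1/338) = -54206 + 499/169 = -9160315/169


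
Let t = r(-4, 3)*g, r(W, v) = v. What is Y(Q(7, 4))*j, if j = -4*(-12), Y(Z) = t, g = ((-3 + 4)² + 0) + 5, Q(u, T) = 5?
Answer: 864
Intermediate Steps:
g = 6 (g = (1² + 0) + 5 = (1 + 0) + 5 = 1 + 5 = 6)
t = 18 (t = 3*6 = 18)
Y(Z) = 18
j = 48
Y(Q(7, 4))*j = 18*48 = 864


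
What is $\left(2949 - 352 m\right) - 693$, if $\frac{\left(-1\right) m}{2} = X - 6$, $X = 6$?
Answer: $2256$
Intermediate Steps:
$m = 0$ ($m = - 2 \left(6 - 6\right) = \left(-2\right) 0 = 0$)
$\left(2949 - 352 m\right) - 693 = \left(2949 - 0\right) - 693 = \left(2949 + 0\right) - 693 = 2949 - 693 = 2256$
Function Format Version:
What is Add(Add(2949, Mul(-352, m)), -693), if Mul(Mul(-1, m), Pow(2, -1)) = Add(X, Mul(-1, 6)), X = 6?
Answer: 2256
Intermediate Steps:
m = 0 (m = Mul(-2, Add(6, Mul(-1, 6))) = Mul(-2, Add(6, -6)) = Mul(-2, 0) = 0)
Add(Add(2949, Mul(-352, m)), -693) = Add(Add(2949, Mul(-352, 0)), -693) = Add(Add(2949, 0), -693) = Add(2949, -693) = 2256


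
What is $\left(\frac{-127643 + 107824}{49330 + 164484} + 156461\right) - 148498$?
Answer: $\frac{1702581063}{213814} \approx 7962.9$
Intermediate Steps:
$\left(\frac{-127643 + 107824}{49330 + 164484} + 156461\right) - 148498 = \left(- \frac{19819}{213814} + 156461\right) - 148498 = \frac{33453532435}{213814} - 148498 = \frac{1702581063}{213814}$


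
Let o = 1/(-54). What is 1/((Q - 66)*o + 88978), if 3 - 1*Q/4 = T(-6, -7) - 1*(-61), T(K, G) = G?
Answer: 1/88983 ≈ 1.1238e-5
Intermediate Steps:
o = -1/54 ≈ -0.018519
Q = -204 (Q = 12 - 4*(-7 - 1*(-61)) = 12 - 4*(-7 + 61) = 12 - 4*54 = 12 - 216 = -204)
1/((Q - 66)*o + 88978) = 1/((-204 - 66)*(-1/54) + 88978) = 1/(-270*(-1/54) + 88978) = 1/(5 + 88978) = 1/88983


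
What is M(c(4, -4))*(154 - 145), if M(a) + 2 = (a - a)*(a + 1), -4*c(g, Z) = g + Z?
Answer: -18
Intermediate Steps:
c(g, Z) = -Z/4 - g/4 (c(g, Z) = -(g + Z)/4 = -(Z + g)/4 = -Z/4 - g/4)
M(a) = -2 (M(a) = -2 + (a - a)*(a + 1) = -2 + 0*(1 + a) = -2 + 0 = -2)
M(c(4, -4))*(154 - 145) = -2*(154 - 145) = -2*9 = -18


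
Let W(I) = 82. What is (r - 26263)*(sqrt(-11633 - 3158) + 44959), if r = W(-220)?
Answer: -1177071579 - 26181*I*sqrt(14791) ≈ -1.1771e+9 - 3.1841e+6*I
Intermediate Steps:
r = 82
(r - 26263)*(sqrt(-11633 - 3158) + 44959) = (82 - 26263)*(sqrt(-11633 - 3158) + 44959) = -26181*(sqrt(-14791) + 44959) = -26181*(I*sqrt(14791) + 44959) = -26181*(44959 + I*sqrt(14791)) = -1177071579 - 26181*I*sqrt(14791)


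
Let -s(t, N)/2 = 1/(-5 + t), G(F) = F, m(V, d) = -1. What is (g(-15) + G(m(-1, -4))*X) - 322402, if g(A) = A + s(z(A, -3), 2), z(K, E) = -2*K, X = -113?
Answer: -8057602/25 ≈ -3.2230e+5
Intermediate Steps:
s(t, N) = -2/(-5 + t)
g(A) = A - 2/(-5 - 2*A)
(g(-15) + G(m(-1, -4))*X) - 322402 = ((-15 + 2/(5 + 2*(-15))) - 1*(-113)) - 322402 = ((-15 + 2/(5 - 30)) + 113) - 322402 = ((-15 + 2/(-25)) + 113) - 322402 = ((-15 + 2*(-1/25)) + 113) - 322402 = ((-15 - 2/25) + 113) - 322402 = (-377/25 + 113) - 322402 = 2448/25 - 322402 = -8057602/25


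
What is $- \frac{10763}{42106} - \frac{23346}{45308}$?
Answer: $- \frac{183832085}{238467331} \approx -0.77089$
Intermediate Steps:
$- \frac{10763}{42106} - \frac{23346}{45308} = \left(-10763\right) \frac{1}{42106} - \frac{11673}{22654} = - \frac{10763}{42106} - \frac{11673}{22654} = - \frac{183832085}{238467331}$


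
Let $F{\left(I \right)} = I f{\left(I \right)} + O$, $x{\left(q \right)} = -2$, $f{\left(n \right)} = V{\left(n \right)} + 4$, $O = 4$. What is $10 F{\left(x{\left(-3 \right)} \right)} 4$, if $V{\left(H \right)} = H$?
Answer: $0$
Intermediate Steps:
$f{\left(n \right)} = 4 + n$ ($f{\left(n \right)} = n + 4 = 4 + n$)
$F{\left(I \right)} = 4 + I \left(4 + I\right)$ ($F{\left(I \right)} = I \left(4 + I\right) + 4 = 4 + I \left(4 + I\right)$)
$10 F{\left(x{\left(-3 \right)} \right)} 4 = 10 \left(4 - 2 \left(4 - 2\right)\right) 4 = 10 \left(4 - 4\right) 4 = 10 \cdot 0 \cdot 4 = 0 \cdot 4 = 0$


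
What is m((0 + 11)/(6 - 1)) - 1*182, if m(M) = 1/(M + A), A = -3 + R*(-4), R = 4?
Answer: -15293/84 ≈ -182.06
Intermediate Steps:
A = -19 (A = -3 + 4*(-4) = -3 - 16 = -19)
m(M) = 1/(-19 + M) (m(M) = 1/(M - 19) = 1/(-19 + M))
m((0 + 11)/(6 - 1)) - 1*182 = 1/(-19 + (0 + 11)/(6 - 1)) - 1*182 = 1/(-19 + 11/5) - 182 = 1/(-84/5) - 182 = -5/84 - 182 = -15293/84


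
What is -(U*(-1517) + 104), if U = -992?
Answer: -1504968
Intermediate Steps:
-(U*(-1517) + 104) = -(-992*(-1517) + 104) = -(1504864 + 104) = -1*1504968 = -1504968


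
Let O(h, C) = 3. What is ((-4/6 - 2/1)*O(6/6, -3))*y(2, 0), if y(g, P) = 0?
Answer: 0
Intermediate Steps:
((-4/6 - 2/1)*O(6/6, -3))*y(2, 0) = ((-4/6 - 2/1)*3)*0 = ((-4*⅙ - 2*1)*3)*0 = ((-⅔ - 2)*3)*0 = -8/3*3*0 = -8*0 = 0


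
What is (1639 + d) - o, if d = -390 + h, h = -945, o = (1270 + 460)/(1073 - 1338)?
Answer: 16458/53 ≈ 310.53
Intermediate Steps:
o = -346/53 (o = 1730/(-265) = 1730*(-1/265) = -346/53 ≈ -6.5283)
d = -1335 (d = -390 - 945 = -1335)
(1639 + d) - o = (1639 - 1335) - 1*(-346/53) = 304 + 346/53 = 16458/53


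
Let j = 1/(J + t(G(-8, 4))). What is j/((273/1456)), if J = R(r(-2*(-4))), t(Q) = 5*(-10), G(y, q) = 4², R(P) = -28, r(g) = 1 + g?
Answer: -8/117 ≈ -0.068376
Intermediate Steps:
G(y, q) = 16
t(Q) = -50
J = -28
j = -1/78 (j = 1/(-28 - 50) = 1/(-78) = -1/78 ≈ -0.012821)
j/((273/1456)) = -1/(78*(273/1456)) = -1/(78*(273*(1/1456))) = -1/(78*3/16) = -1/78*16/3 = -8/117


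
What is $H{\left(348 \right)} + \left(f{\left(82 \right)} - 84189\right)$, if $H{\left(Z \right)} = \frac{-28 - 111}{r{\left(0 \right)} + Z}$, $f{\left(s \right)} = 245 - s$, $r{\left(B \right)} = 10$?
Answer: $- \frac{30081447}{358} \approx -84026.0$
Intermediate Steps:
$H{\left(Z \right)} = - \frac{139}{10 + Z}$ ($H{\left(Z \right)} = \frac{-28 - 111}{10 + Z} = - \frac{139}{10 + Z}$)
$H{\left(348 \right)} + \left(f{\left(82 \right)} - 84189\right) = - \frac{139}{10 + 348} + \left(\left(245 - 82\right) - 84189\right) = - \frac{139}{358} + \left(\left(245 - 82\right) - 84189\right) = \left(-139\right) \frac{1}{358} + \left(163 - 84189\right) = - \frac{139}{358} - 84026 = - \frac{30081447}{358}$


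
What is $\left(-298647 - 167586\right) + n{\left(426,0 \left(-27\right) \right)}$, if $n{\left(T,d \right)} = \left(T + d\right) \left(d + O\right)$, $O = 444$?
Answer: $-277089$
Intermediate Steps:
$n{\left(T,d \right)} = \left(444 + d\right) \left(T + d\right)$ ($n{\left(T,d \right)} = \left(T + d\right) \left(d + 444\right) = \left(T + d\right) \left(444 + d\right) = \left(444 + d\right) \left(T + d\right)$)
$\left(-298647 - 167586\right) + n{\left(426,0 \left(-27\right) \right)} = \left(-298647 - 167586\right) + \left(\left(0 \left(-27\right)\right)^{2} + 444 \cdot 426 + 444 \cdot 0 \left(-27\right) + 426 \cdot 0 \left(-27\right)\right) = -466233 + \left(0^{2} + 189144 + 444 \cdot 0 + 426 \cdot 0\right) = -466233 + \left(0 + 189144 + 0 + 0\right) = -466233 + 189144 = -277089$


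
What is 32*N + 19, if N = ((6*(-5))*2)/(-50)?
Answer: 287/5 ≈ 57.400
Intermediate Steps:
N = 6/5 (N = -30*2*(-1/50) = -60*(-1/50) = 6/5 ≈ 1.2000)
32*N + 19 = 32*(6/5) + 19 = 192/5 + 19 = 287/5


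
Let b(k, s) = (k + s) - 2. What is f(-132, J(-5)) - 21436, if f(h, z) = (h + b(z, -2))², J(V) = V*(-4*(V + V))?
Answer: 91460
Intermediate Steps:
b(k, s) = -2 + k + s
J(V) = -8*V² (J(V) = V*(-8*V) = -8*V²)
f(h, z) = (-4 + h + z)² (f(h, z) = (h + (-2 + z - 2))² = (h + (-4 + z))² = (-4 + h + z)²)
f(-132, J(-5)) - 21436 = (-4 - 132 - 8*(-5)²)² - 21436 = (-4 - 132 - 8*25)² - 21436 = (-4 - 132 - 200)² - 21436 = (-336)² - 21436 = 112896 - 21436 = 91460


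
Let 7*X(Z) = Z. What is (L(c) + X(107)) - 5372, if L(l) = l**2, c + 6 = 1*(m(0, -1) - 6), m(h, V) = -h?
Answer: -36489/7 ≈ -5212.7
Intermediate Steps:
c = -12 (c = -6 + 1*(-1*0 - 6) = -6 + 1*(0 - 6) = -6 + 1*(-6) = -6 - 6 = -12)
X(Z) = Z/7
(L(c) + X(107)) - 5372 = ((-12)**2 + (1/7)*107) - 5372 = (144 + 107/7) - 5372 = 1115/7 - 5372 = -36489/7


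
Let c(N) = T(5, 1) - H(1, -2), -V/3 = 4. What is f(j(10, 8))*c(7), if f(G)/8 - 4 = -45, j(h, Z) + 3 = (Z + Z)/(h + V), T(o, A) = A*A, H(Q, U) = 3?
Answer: 656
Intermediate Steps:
V = -12 (V = -3*4 = -12)
T(o, A) = A²
j(h, Z) = -3 + 2*Z/(-12 + h) (j(h, Z) = -3 + (Z + Z)/(h - 12) = -3 + (2*Z)/(-12 + h) = -3 + 2*Z/(-12 + h))
f(G) = -328 (f(G) = 32 + 8*(-45) = 32 - 360 = -328)
c(N) = -2 (c(N) = 1² - 1*3 = 1 - 3 = -2)
f(j(10, 8))*c(7) = -328*(-2) = 656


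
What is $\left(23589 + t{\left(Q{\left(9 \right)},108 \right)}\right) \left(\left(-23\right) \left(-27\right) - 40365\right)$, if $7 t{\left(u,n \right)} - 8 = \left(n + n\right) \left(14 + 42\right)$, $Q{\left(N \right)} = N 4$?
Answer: $- \frac{7043709888}{7} \approx -1.0062 \cdot 10^{9}$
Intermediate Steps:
$Q{\left(N \right)} = 4 N$
$t{\left(u,n \right)} = \frac{8}{7} + 16 n$ ($t{\left(u,n \right)} = \frac{8}{7} + \frac{\left(n + n\right) \left(14 + 42\right)}{7} = \frac{8}{7} + \frac{2 n 56}{7} = \frac{8}{7} + \frac{112 n}{7} = \frac{8}{7} + 16 n$)
$\left(23589 + t{\left(Q{\left(9 \right)},108 \right)}\right) \left(\left(-23\right) \left(-27\right) - 40365\right) = \left(23589 + \left(\frac{8}{7} + 16 \cdot 108\right)\right) \left(\left(-23\right) \left(-27\right) - 40365\right) = \left(23589 + \left(\frac{8}{7} + 1728\right)\right) \left(621 - 40365\right) = \left(23589 + \frac{12104}{7}\right) \left(-39744\right) = \frac{177227}{7} \left(-39744\right) = - \frac{7043709888}{7}$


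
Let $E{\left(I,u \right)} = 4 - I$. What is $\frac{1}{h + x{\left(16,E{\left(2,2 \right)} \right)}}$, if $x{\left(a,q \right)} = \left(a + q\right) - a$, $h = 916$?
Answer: $\frac{1}{918} \approx 0.0010893$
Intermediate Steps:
$x{\left(a,q \right)} = q$
$\frac{1}{h + x{\left(16,E{\left(2,2 \right)} \right)}} = \frac{1}{916 + \left(4 - 2\right)} = \frac{1}{916 + 2} = \frac{1}{918}$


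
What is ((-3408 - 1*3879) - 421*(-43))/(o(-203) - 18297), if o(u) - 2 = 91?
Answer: -2704/4551 ≈ -0.59416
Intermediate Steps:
o(u) = 93 (o(u) = 2 + 91 = 93)
((-3408 - 1*3879) - 421*(-43))/(o(-203) - 18297) = ((-3408 - 1*3879) - 421*(-43))/(93 - 18297) = ((-3408 - 3879) + 18103)/(-18204) = (-7287 + 18103)*(-1/18204) = 10816*(-1/18204) = -2704/4551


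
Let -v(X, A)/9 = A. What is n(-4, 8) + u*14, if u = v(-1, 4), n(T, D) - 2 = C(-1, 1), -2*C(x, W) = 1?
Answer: -1005/2 ≈ -502.50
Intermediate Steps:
v(X, A) = -9*A
C(x, W) = -½ (C(x, W) = -½*1 = -½)
n(T, D) = 3/2 (n(T, D) = 2 - ½ = 3/2)
u = -36 (u = -9*4 = -36)
n(-4, 8) + u*14 = 3/2 - 36*14 = 3/2 - 504 = -1005/2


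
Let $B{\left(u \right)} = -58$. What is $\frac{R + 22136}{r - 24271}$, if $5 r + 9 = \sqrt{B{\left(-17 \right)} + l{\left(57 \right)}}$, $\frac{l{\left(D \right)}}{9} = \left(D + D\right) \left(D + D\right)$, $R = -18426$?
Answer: $- \frac{225130220}{1472910359} - \frac{1855 \sqrt{116906}}{1472910359} \approx -0.15328$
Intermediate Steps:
$l{\left(D \right)} = 36 D^{2}$ ($l{\left(D \right)} = 9 \left(D + D\right) \left(D + D\right) = 9 \cdot 2 D 2 D = 9 \cdot 4 D^{2} = 36 D^{2}$)
$r = - \frac{9}{5} + \frac{\sqrt{116906}}{5}$ ($r = - \frac{9}{5} + \frac{\sqrt{-58 + 36 \cdot 57^{2}}}{5} = - \frac{9}{5} + \frac{\sqrt{-58 + 36 \cdot 3249}}{5} = - \frac{9}{5} + \frac{\sqrt{-58 + 116964}}{5} = - \frac{9}{5} + \frac{\sqrt{116906}}{5} \approx 66.583$)
$\frac{R + 22136}{r - 24271} = \frac{-18426 + 22136}{\left(- \frac{9}{5} + \frac{\sqrt{116906}}{5}\right) - 24271} = \frac{3710}{- \frac{121364}{5} + \frac{\sqrt{116906}}{5}}$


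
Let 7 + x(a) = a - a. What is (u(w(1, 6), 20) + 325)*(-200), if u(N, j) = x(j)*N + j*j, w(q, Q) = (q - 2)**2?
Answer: -143600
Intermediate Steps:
x(a) = -7 (x(a) = -7 + (a - a) = -7 + 0 = -7)
w(q, Q) = (-2 + q)**2
u(N, j) = j**2 - 7*N (u(N, j) = -7*N + j*j = -7*N + j**2 = j**2 - 7*N)
(u(w(1, 6), 20) + 325)*(-200) = ((20**2 - 7*(-2 + 1)**2) + 325)*(-200) = ((400 - 7*(-1)**2) + 325)*(-200) = ((400 - 7*1) + 325)*(-200) = ((400 - 7) + 325)*(-200) = (393 + 325)*(-200) = 718*(-200) = -143600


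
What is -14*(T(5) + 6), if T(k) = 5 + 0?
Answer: -154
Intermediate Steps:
T(k) = 5
-14*(T(5) + 6) = -14*(5 + 6) = -14*11 = -154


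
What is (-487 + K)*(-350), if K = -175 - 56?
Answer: 251300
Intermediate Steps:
K = -231
(-487 + K)*(-350) = (-487 - 231)*(-350) = -718*(-350) = 251300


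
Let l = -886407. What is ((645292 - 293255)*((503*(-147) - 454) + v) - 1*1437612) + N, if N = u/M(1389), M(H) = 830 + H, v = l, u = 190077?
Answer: -750552987173557/2219 ≈ -3.3824e+11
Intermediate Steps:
v = -886407
N = 190077/2219 (N = 190077/(830 + 1389) = 190077/2219 ≈ 85.659)
((645292 - 293255)*((503*(-147) - 454) + v) - 1*1437612) + N = ((645292 - 293255)*((503*(-147) - 454) - 886407) - 1*1437612) + 190077/2219 = (352037*((-73941 - 454) - 886407) - 1437612) + 190077/2219 = (352037*(-74395 - 886407) - 1437612) + 190077/2219 = (352037*(-960802) - 1437612) + 190077/2219 = (-338237853674 - 1437612) + 190077/2219 = -338239291286 + 190077/2219 = -750552987173557/2219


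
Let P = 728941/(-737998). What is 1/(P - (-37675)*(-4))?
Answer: -737998/111217027541 ≈ -6.6357e-6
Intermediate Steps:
P = -728941/737998 (P = 728941*(-1/737998) = -728941/737998 ≈ -0.98773)
1/(P - (-37675)*(-4)) = 1/(-728941/737998 - (-37675)*(-4)) = 1/(-728941/737998 - 1507*100) = 1/(-728941/737998 - 150700) = 1/(-111217027541/737998) = -737998/111217027541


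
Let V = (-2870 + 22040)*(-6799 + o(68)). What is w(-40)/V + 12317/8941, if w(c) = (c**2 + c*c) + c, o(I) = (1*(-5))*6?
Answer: 161241398825/117048356613 ≈ 1.3776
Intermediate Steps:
o(I) = -30 (o(I) = -5*6 = -30)
w(c) = c + 2*c**2 (w(c) = (c**2 + c**2) + c = 2*c**2 + c = c + 2*c**2)
V = -130911930 (V = (-2870 + 22040)*(-6799 - 30) = 19170*(-6829) = -130911930)
w(-40)/V + 12317/8941 = -40*(1 + 2*(-40))/(-130911930) + 12317/8941 = -40*(1 - 80)*(-1/130911930) + 12317*(1/8941) = -40*(-79)*(-1/130911930) + 12317/8941 = 3160*(-1/130911930) + 12317/8941 = -316/13091193 + 12317/8941 = 161241398825/117048356613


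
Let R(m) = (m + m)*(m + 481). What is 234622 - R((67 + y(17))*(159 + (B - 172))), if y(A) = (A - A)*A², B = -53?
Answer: -34619582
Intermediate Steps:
y(A) = 0 (y(A) = 0*A² = 0)
R(m) = 2*m*(481 + m) (R(m) = (2*m)*(481 + m) = 2*m*(481 + m))
234622 - R((67 + y(17))*(159 + (B - 172))) = 234622 - 2*(67 + 0)*(159 + (-53 - 172))*(481 + (67 + 0)*(159 + (-53 - 172))) = 234622 - 2*67*(159 - 225)*(481 + 67*(159 - 225)) = 234622 - 2*67*(-66)*(481 + 67*(-66)) = 234622 - 2*(-4422)*(481 - 4422) = 234622 - 2*(-4422)*(-3941) = 234622 - 1*34854204 = 234622 - 34854204 = -34619582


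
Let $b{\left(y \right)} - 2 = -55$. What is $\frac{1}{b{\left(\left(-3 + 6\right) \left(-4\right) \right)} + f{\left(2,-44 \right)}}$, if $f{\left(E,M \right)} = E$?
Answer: $- \frac{1}{51} \approx -0.019608$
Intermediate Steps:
$b{\left(y \right)} = -53$ ($b{\left(y \right)} = 2 - 55 = -53$)
$\frac{1}{b{\left(\left(-3 + 6\right) \left(-4\right) \right)} + f{\left(2,-44 \right)}} = \frac{1}{-53 + 2} = \frac{1}{-51} = - \frac{1}{51}$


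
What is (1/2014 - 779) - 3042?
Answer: -7695493/2014 ≈ -3821.0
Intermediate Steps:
(1/2014 - 779) - 3042 = -1568905/2014 - 3042 = -7695493/2014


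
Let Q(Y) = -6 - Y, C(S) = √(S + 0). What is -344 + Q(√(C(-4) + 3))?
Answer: -350 - √(3 + 2*I) ≈ -351.82 - 0.55025*I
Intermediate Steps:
C(S) = √S
-344 + Q(√(C(-4) + 3)) = -344 + (-6 - √(√(-4) + 3)) = -344 + (-6 - √(2*I + 3)) = -344 + (-6 - √(3 + 2*I)) = -350 - √(3 + 2*I)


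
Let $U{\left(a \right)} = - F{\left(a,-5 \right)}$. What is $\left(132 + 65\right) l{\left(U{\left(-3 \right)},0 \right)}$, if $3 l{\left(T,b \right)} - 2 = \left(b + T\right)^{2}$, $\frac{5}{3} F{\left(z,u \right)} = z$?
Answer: $\frac{25807}{75} \approx 344.09$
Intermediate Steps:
$F{\left(z,u \right)} = \frac{3 z}{5}$
$U{\left(a \right)} = - \frac{3 a}{5}$
$l{\left(T,b \right)} = \frac{2}{3} + \frac{\left(T + b\right)^{2}}{3}$ ($l{\left(T,b \right)} = \frac{2}{3} + \frac{\left(b + T\right)^{2}}{3} = \frac{2}{3} + \frac{\left(T + b\right)^{2}}{3}$)
$\left(132 + 65\right) l{\left(U{\left(-3 \right)},0 \right)} = \left(132 + 65\right) \left(\frac{2}{3} + \frac{\left(\left(- \frac{3}{5}\right) \left(-3\right) + 0\right)^{2}}{3}\right) = 197 \left(\frac{2}{3} + \frac{\left(\frac{9}{5} + 0\right)^{2}}{3}\right) = 197 \left(\frac{2}{3} + \frac{\left(\frac{9}{5}\right)^{2}}{3}\right) = 197 \left(\frac{2}{3} + \frac{1}{3} \cdot \frac{81}{25}\right) = 197 \left(\frac{2}{3} + \frac{27}{25}\right) = 197 \cdot \frac{131}{75} = \frac{25807}{75}$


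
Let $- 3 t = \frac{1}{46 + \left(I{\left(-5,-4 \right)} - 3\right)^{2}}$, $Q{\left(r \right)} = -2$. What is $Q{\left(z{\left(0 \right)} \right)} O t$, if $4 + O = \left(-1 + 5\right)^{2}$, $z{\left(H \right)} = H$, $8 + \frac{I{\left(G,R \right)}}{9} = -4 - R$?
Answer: $\frac{8}{5671} \approx 0.0014107$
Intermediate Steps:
$I{\left(G,R \right)} = -108 - 9 R$ ($I{\left(G,R \right)} = -72 + 9 \left(-4 - R\right) = -72 - \left(36 + 9 R\right) = -108 - 9 R$)
$O = 12$ ($O = -4 + \left(-1 + 5\right)^{2} = -4 + 4^{2} = -4 + 16 = 12$)
$t = - \frac{1}{17013}$ ($t = - \frac{1}{3 \left(46 + \left(\left(-108 - -36\right) - 3\right)^{2}\right)} = - \frac{1}{3 \left(46 + \left(\left(-108 + 36\right) - 3\right)^{2}\right)} = - \frac{1}{3 \left(46 + \left(-72 - 3\right)^{2}\right)} = - \frac{1}{3 \left(46 + \left(-75\right)^{2}\right)} = - \frac{1}{3 \left(46 + 5625\right)} = - \frac{1}{3 \cdot 5671} = \left(- \frac{1}{3}\right) \frac{1}{5671} = - \frac{1}{17013} \approx -5.8779 \cdot 10^{-5}$)
$Q{\left(z{\left(0 \right)} \right)} O t = \left(-2\right) 12 \left(- \frac{1}{17013}\right) = \left(-24\right) \left(- \frac{1}{17013}\right) = \frac{8}{5671}$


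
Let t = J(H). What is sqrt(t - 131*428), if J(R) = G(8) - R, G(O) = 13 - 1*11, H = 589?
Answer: 3*I*sqrt(6295) ≈ 238.02*I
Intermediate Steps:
G(O) = 2 (G(O) = 13 - 11 = 2)
J(R) = 2 - R
t = -587 (t = 2 - 1*589 = 2 - 589 = -587)
sqrt(t - 131*428) = sqrt(-587 - 131*428) = sqrt(-587 - 56068) = sqrt(-56655) = 3*I*sqrt(6295)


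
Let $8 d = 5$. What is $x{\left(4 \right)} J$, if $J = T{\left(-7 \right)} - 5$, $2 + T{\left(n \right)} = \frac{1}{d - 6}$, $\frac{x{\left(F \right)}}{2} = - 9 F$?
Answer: $\frac{22248}{43} \approx 517.4$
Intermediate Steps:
$x{\left(F \right)} = - 18 F$ ($x{\left(F \right)} = 2 \left(- 9 F\right) = - 18 F$)
$d = \frac{5}{8}$ ($d = \frac{1}{8} \cdot 5 = \frac{5}{8} \approx 0.625$)
$T{\left(n \right)} = - \frac{94}{43}$ ($T{\left(n \right)} = -2 + \frac{1}{\frac{5}{8} - 6} = -2 + \frac{1}{- \frac{43}{8}} = -2 - \frac{8}{43} = - \frac{94}{43}$)
$J = - \frac{309}{43}$ ($J = - \frac{94}{43} - 5 = - \frac{309}{43} \approx -7.186$)
$x{\left(4 \right)} J = \left(-18\right) 4 \left(- \frac{309}{43}\right) = \left(-72\right) \left(- \frac{309}{43}\right) = \frac{22248}{43}$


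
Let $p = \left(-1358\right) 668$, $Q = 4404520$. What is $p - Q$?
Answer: $-5311664$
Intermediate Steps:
$p = -907144$
$p - Q = -907144 - 4404520 = -5311664$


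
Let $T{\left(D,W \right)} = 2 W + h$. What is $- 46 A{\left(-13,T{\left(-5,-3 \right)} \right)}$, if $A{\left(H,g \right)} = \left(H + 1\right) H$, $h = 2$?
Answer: $-7176$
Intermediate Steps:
$T{\left(D,W \right)} = 2 + 2 W$ ($T{\left(D,W \right)} = 2 W + 2 = 2 + 2 W$)
$A{\left(H,g \right)} = H \left(1 + H\right)$ ($A{\left(H,g \right)} = \left(1 + H\right) H = H \left(1 + H\right)$)
$- 46 A{\left(-13,T{\left(-5,-3 \right)} \right)} = - 46 \left(- 13 \left(1 - 13\right)\right) = - 46 \left(\left(-13\right) \left(-12\right)\right) = \left(-46\right) 156 = -7176$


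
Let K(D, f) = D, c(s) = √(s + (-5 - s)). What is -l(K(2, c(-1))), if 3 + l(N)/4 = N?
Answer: 4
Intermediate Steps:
c(s) = I*√5 (c(s) = √(-5) = I*√5)
l(N) = -12 + 4*N
-l(K(2, c(-1))) = -(-12 + 4*2) = -(-12 + 8) = -1*(-4) = 4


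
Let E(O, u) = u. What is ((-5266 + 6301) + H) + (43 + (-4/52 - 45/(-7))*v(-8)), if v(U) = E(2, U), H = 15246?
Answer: 1480860/91 ≈ 16273.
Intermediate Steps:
v(U) = U
((-5266 + 6301) + H) + (43 + (-4/52 - 45/(-7))*v(-8)) = ((-5266 + 6301) + 15246) + (43 + (-4/52 - 45/(-7))*(-8)) = (1035 + 15246) + (43 + (-4*1/52 - 45*(-⅐))*(-8)) = 16281 + (43 + (-1/13 + 45/7)*(-8)) = 16281 + (43 + (578/91)*(-8)) = 16281 + (43 - 4624/91) = 16281 - 711/91 = 1480860/91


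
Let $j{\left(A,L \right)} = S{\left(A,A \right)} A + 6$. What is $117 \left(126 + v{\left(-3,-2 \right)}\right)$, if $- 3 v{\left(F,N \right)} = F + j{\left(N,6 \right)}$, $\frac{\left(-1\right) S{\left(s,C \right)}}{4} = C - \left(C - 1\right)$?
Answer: $14313$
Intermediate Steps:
$S{\left(s,C \right)} = -4$ ($S{\left(s,C \right)} = - 4 \left(C - \left(C - 1\right)\right) = - 4 \left(C - \left(-1 + C\right)\right) = \left(-4\right) 1 = -4$)
$j{\left(A,L \right)} = 6 - 4 A$ ($j{\left(A,L \right)} = - 4 A + 6 = 6 - 4 A$)
$v{\left(F,N \right)} = -2 - \frac{F}{3} + \frac{4 N}{3}$ ($v{\left(F,N \right)} = - \frac{F - \left(-6 + 4 N\right)}{3} = - \frac{6 + F - 4 N}{3} = -2 - \frac{F}{3} + \frac{4 N}{3}$)
$117 \left(126 + v{\left(-3,-2 \right)}\right) = 117 \left(126 - \frac{11}{3}\right) = 117 \cdot \frac{367}{3} = 14313$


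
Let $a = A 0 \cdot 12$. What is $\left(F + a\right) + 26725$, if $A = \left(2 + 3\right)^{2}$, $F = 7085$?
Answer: $33810$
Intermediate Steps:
$A = 25$ ($A = 5^{2} = 25$)
$a = 0$ ($a = 25 \cdot 0 \cdot 12 = 0 \cdot 12 = 0$)
$\left(F + a\right) + 26725 = \left(7085 + 0\right) + 26725 = 7085 + 26725 = 33810$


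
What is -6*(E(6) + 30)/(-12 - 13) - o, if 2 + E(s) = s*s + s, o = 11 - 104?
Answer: 549/5 ≈ 109.80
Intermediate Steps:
o = -93
E(s) = -2 + s + s**2 (E(s) = -2 + (s*s + s) = -2 + (s**2 + s) = -2 + (s + s**2) = -2 + s + s**2)
-6*(E(6) + 30)/(-12 - 13) - o = -6*((-2 + 6 + 6**2) + 30)/(-12 - 13) - 1*(-93) = -6*((-2 + 6 + 36) + 30)/(-25) + 93 = -6*(40 + 30)*(-1)/25 + 93 = -420*(-1)/25 + 93 = -6*(-14/5) + 93 = 84/5 + 93 = 549/5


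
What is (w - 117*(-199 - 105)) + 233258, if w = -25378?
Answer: 243448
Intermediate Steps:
(w - 117*(-199 - 105)) + 233258 = (-25378 - 117*(-199 - 105)) + 233258 = (-25378 - 117*(-304)) + 233258 = (-25378 + 35568) + 233258 = 10190 + 233258 = 243448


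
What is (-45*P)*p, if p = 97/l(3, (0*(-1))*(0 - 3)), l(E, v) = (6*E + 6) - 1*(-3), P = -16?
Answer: 7760/3 ≈ 2586.7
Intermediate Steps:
l(E, v) = 9 + 6*E (l(E, v) = (6 + 6*E) + 3 = 9 + 6*E)
p = 97/27 (p = 97/(9 + 6*3) = 97/(9 + 18) = 97/27 ≈ 3.5926)
(-45*P)*p = -45*(-16)*(97/27) = 720*(97/27) = 7760/3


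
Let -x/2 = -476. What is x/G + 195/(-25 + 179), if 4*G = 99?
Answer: 55067/1386 ≈ 39.731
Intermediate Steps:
x = 952 (x = -2*(-476) = 952)
G = 99/4 (G = (¼)*99 = 99/4 ≈ 24.750)
x/G + 195/(-25 + 179) = 952/(99/4) + 195/(-25 + 179) = 952*(4/99) + 195/154 = 3808/99 + 195*(1/154) = 3808/99 + 195/154 = 55067/1386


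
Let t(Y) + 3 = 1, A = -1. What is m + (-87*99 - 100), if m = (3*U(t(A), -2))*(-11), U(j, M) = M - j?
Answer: -8713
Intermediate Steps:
t(Y) = -2 (t(Y) = -3 + 1 = -2)
m = 0 (m = (3*(-2 - 1*(-2)))*(-11) = (3*(-2 + 2))*(-11) = (3*0)*(-11) = 0*(-11) = 0)
m + (-87*99 - 100) = 0 + (-87*99 - 100) = 0 + (-8613 - 100) = 0 - 8713 = -8713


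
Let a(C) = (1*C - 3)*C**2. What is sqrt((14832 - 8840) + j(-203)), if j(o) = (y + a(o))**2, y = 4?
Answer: 2*sqrt(18015992477123) ≈ 8.4891e+6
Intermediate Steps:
a(C) = C**2*(-3 + C) (a(C) = (C - 3)*C**2 = (-3 + C)*C**2 = C**2*(-3 + C))
j(o) = (4 + o**2*(-3 + o))**2
sqrt((14832 - 8840) + j(-203)) = sqrt((14832 - 8840) + (4 + (-203)**2*(-3 - 203))**2) = sqrt(5992 + (4 + 41209*(-206))**2) = sqrt(5992 + (4 - 8489054)**2) = sqrt(5992 + (-8489050)**2) = sqrt(5992 + 72063969902500) = sqrt(72063969908492) = 2*sqrt(18015992477123)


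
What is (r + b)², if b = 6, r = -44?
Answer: 1444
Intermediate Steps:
(r + b)² = (-44 + 6)² = (-38)² = 1444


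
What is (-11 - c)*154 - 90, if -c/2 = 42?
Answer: 11152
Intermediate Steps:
c = -84 (c = -2*42 = -84)
(-11 - c)*154 - 90 = (-11 - 1*(-84))*154 - 90 = (-11 + 84)*154 - 90 = 73*154 - 90 = 11242 - 90 = 11152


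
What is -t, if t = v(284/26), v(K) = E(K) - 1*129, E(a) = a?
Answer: 1535/13 ≈ 118.08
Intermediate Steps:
v(K) = -129 + K (v(K) = K - 1*129 = K - 129 = -129 + K)
t = -1535/13 (t = -129 + 284/26 = -129 + 284*(1/26) = -129 + 142/13 = -1535/13 ≈ -118.08)
-t = -1*(-1535/13) = 1535/13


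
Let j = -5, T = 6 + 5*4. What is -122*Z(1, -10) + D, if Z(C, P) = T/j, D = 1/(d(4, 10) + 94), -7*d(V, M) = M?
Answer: 2055491/3240 ≈ 634.41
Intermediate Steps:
T = 26 (T = 6 + 20 = 26)
d(V, M) = -M/7
D = 7/648 (D = 1/(-⅐*10 + 94) = 1/(-10/7 + 94) = 1/(648/7) = 7/648 ≈ 0.010802)
Z(C, P) = -26/5 (Z(C, P) = 26/(-5) = 26*(-⅕) = -26/5)
-122*Z(1, -10) + D = -122*(-26/5) + 7/648 = 3172/5 + 7/648 = 2055491/3240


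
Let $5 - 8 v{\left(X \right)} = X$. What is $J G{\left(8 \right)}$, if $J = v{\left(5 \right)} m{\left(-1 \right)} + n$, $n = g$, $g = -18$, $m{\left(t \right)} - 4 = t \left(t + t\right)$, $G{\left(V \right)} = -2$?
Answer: $36$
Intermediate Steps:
$m{\left(t \right)} = 4 + 2 t^{2}$ ($m{\left(t \right)} = 4 + t \left(t + t\right) = 4 + t 2 t = 4 + 2 t^{2}$)
$v{\left(X \right)} = \frac{5}{8} - \frac{X}{8}$
$n = -18$
$J = -18$ ($J = \left(\frac{5}{8} - \frac{5}{8}\right) \left(4 + 2 \left(-1\right)^{2}\right) - 18 = \left(\frac{5}{8} - \frac{5}{8}\right) \left(4 + 2 \cdot 1\right) - 18 = 0 \left(4 + 2\right) - 18 = 0 \cdot 6 - 18 = 0 - 18 = -18$)
$J G{\left(8 \right)} = \left(-18\right) \left(-2\right) = 36$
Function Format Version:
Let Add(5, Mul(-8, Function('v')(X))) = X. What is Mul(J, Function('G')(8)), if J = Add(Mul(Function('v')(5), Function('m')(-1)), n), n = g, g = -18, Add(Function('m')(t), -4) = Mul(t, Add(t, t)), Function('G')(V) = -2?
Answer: 36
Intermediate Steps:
Function('m')(t) = Add(4, Mul(2, Pow(t, 2))) (Function('m')(t) = Add(4, Mul(t, Add(t, t))) = Add(4, Mul(t, Mul(2, t))) = Add(4, Mul(2, Pow(t, 2))))
Function('v')(X) = Add(Rational(5, 8), Mul(Rational(-1, 8), X))
n = -18
J = -18 (J = Add(Mul(Add(Rational(5, 8), Mul(Rational(-1, 8), 5)), Add(4, Mul(2, Pow(-1, 2)))), -18) = Add(Mul(Add(Rational(5, 8), Rational(-5, 8)), Add(4, Mul(2, 1))), -18) = Add(Mul(0, Add(4, 2)), -18) = Add(Mul(0, 6), -18) = Add(0, -18) = -18)
Mul(J, Function('G')(8)) = Mul(-18, -2) = 36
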